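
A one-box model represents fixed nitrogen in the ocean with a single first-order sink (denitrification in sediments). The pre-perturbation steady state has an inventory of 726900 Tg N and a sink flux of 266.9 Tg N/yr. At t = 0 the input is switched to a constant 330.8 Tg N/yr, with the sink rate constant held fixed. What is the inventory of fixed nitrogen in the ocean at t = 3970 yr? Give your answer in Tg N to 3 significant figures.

Residence time τ = M₀/F₀ = 2723 yr. The eventual steady state is M_∞ = M₀·(F₁/F₀) = 726900 × 330.8/266.9 = 900930 Tg N.
The anomaly ΔM(t) = M(t) − M_∞ decays as ΔM₀·e^(−t/τ) with ΔM₀ = 726900 − 900930 = −174000 Tg N.
At t = 3970 yr, e^(−t/τ) = e^(−1.458) = 0.2328, so ΔM = −40510 Tg N and M = 900930 − 40510 = 860420 Tg N.

860000 Tg N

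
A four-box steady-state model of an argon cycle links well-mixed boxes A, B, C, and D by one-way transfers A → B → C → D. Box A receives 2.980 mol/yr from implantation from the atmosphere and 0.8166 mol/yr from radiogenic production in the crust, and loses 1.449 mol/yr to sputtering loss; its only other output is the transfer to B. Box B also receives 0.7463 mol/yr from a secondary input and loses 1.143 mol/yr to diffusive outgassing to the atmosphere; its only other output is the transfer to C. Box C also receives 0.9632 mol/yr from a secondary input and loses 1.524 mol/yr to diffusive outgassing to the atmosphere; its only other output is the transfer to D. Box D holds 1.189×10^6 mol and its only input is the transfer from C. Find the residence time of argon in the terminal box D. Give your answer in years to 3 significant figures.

Box A: F(A→B) = (2.980 + 0.8166) − 1.449 = 2.3476 mol/yr.
Box B: F(B→C) = (2.3476 + 0.7463) − 1.143 = 1.9509 mol/yr.
Box C: F(C→D) = (1.9509 + 0.9632) − 1.524 = 1.3901 mol/yr.
Box D throughput = its input = 1.3901 mol/yr; τ = 1.189×10^6 / 1.3901 = 855300 yr.

855000 yr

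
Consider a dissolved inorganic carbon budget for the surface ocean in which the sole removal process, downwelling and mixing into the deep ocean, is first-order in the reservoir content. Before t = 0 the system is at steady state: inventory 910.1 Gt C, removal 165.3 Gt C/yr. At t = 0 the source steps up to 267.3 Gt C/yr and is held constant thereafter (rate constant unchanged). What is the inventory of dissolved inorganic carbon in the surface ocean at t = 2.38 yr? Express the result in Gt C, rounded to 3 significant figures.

1110 Gt C

Residence time τ = M₀/F₀ = 5.506 yr. The eventual steady state is M_∞ = M₀·(F₁/F₀) = 910.1 × 267.3/165.3 = 1471.7 Gt C.
The anomaly ΔM(t) = M(t) − M_∞ decays as ΔM₀·e^(−t/τ) with ΔM₀ = 910.1 − 1471.7 = −561.6 Gt C.
At t = 2.38 yr, e^(−t/τ) = e^(−0.4323) = 0.6490, so ΔM = −364.5 Gt C and M = 1471.7 − 364.5 = 1107.2 Gt C.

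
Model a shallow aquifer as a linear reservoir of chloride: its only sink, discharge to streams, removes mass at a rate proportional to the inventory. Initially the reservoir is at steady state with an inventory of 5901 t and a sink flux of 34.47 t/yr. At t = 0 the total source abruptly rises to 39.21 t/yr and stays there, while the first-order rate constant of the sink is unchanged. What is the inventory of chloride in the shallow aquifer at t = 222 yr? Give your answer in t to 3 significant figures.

6490 t

τ = M₀/F₀ = 5901/34.47 = 171.2 yr; rate constant k = 1/τ.
New steady state M_∞ = F₁/k = F₁·τ = 39.21 × 171.2 = 6712.5 t.
M(t) = M_∞ + (M₀ − M_∞)·e^(−t/τ); t/τ = 222/171.2 = 1.297, so e^(−t/τ) = 0.2734.
M(t) = 6712.5 − 811.5 × 0.2734 = 6490.6 t.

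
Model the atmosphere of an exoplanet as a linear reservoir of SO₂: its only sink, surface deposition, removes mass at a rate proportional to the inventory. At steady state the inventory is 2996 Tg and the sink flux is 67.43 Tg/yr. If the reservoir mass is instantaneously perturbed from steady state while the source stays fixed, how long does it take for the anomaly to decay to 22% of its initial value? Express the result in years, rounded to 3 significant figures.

67.3 yr

For a linear reservoir the anomaly decays as exp(−t/τ) with τ = M/F = 2996/67.43 = 44.43 yr.
exp(−t/τ) = 0.22 ⇒ t = −τ ln(0.22) = 44.43 × 1.514 = 67.27 yr.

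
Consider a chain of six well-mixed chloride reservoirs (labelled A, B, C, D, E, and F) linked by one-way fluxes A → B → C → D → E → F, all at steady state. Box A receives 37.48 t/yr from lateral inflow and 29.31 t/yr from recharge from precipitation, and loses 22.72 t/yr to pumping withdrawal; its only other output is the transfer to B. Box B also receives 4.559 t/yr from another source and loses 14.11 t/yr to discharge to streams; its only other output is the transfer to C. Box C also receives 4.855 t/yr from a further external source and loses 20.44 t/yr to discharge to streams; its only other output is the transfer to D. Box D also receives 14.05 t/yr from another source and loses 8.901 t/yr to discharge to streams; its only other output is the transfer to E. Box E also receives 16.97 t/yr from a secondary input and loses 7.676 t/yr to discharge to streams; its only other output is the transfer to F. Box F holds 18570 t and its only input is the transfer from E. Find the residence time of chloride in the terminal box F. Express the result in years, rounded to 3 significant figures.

Box A: F(A→B) = (37.48 + 29.31) − 22.72 = 44.070 t/yr.
Box B: F(B→C) = (44.070 + 4.559) − 14.11 = 34.519 t/yr.
Box C: F(C→D) = (34.519 + 4.855) − 20.44 = 18.934 t/yr.
Box D: F(D→E) = (18.934 + 14.05) − 8.901 = 24.083 t/yr.
Box E: F(E→F) = (24.083 + 16.97) − 7.676 = 33.377 t/yr.
Box F throughput = its input = 33.377 t/yr; τ = 18570 / 33.377 = 556.4 yr.

556 yr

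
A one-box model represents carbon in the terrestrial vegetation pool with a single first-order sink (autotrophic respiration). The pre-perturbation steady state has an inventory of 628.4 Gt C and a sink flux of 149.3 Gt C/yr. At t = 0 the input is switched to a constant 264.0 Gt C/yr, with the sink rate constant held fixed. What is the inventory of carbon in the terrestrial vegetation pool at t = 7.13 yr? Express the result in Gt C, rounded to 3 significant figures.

Residence time τ = M₀/F₀ = 4.209 yr. The eventual steady state is M_∞ = M₀·(F₁/F₀) = 628.4 × 264.0/149.3 = 1111.2 Gt C.
The anomaly ΔM(t) = M(t) − M_∞ decays as ΔM₀·e^(−t/τ) with ΔM₀ = 628.4 − 1111.2 = −482.8 Gt C.
At t = 7.13 yr, e^(−t/τ) = e^(−1.694) = 0.1838, so ΔM = −88.72 Gt C and M = 1111.2 − 88.72 = 1022.4 Gt C.

1020 Gt C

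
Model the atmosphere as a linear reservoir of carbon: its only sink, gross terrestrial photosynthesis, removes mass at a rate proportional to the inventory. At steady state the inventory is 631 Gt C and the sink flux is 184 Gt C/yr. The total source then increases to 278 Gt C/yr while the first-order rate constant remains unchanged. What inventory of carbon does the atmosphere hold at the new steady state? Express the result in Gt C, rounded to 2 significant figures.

Rate constant k = F/M = 184 / 631 = 0.2916 yr⁻¹.
At the new steady state, source = k·M_new ⇒ M_new = 278 / 0.2916 = 953.4 Gt C.
(Equivalently M_new = M × F_new/F_old = 631 × 278/184.)

950 Gt C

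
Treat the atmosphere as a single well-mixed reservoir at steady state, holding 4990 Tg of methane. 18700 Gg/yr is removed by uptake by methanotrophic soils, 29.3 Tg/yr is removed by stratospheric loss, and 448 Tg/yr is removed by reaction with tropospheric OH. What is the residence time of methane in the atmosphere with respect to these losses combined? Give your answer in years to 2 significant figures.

10 yr

Convert the uptake by methanotrophic soils flux: 18700 Gg/yr = 18.70 Tg/yr.
Total removal = 18.70 + 29.30 + 448.0 = 496.00 Tg/yr.
τ = M / ΣF_out = 4990 / 496.00 = 10.06 yr.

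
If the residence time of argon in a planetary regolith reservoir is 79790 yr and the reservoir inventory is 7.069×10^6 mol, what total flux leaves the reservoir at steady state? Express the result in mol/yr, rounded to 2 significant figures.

F = M / τ = 7.069×10^6 / 79790 = 88.60 mol/yr.

89 mol/yr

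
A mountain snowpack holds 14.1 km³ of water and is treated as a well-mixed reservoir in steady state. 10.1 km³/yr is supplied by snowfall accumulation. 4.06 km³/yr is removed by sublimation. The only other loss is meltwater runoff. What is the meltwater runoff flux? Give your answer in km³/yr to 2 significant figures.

At steady state ΣF_in = ΣF_out.
ΣF_in = 10.100 km³/yr.
Meltwater runoff flux = ΣF_in − (4.06) = 10.100 − 4.060 = 6.040 km³/yr.

6.0 km³/yr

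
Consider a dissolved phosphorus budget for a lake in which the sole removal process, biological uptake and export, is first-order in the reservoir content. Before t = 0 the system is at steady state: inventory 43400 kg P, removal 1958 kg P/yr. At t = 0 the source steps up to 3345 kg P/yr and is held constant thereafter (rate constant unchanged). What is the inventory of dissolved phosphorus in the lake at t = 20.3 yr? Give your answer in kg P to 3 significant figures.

61800 kg P

Residence time τ = M₀/F₀ = 22.17 yr. The eventual steady state is M_∞ = M₀·(F₁/F₀) = 43400 × 3345/1958 = 74144 kg P.
The anomaly ΔM(t) = M(t) − M_∞ decays as ΔM₀·e^(−t/τ) with ΔM₀ = 43400 − 74144 = −30740 kg P.
At t = 20.3 yr, e^(−t/τ) = e^(−0.9158) = 0.4002, so ΔM = −12300 kg P and M = 74144 − 12300 = 61841 kg P.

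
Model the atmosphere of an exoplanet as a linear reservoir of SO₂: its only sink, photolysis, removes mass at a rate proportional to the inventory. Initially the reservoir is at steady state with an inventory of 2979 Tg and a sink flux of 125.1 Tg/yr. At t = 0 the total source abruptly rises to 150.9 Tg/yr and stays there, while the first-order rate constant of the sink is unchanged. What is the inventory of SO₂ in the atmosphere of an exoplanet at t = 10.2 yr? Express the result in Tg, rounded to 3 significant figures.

3190 Tg

τ = M₀/F₀ = 2979/125.1 = 23.81 yr; rate constant k = 1/τ.
New steady state M_∞ = F₁/k = F₁·τ = 150.9 × 23.81 = 3593.4 Tg.
M(t) = M_∞ + (M₀ − M_∞)·e^(−t/τ); t/τ = 10.2/23.81 = 0.4283, so e^(−t/τ) = 0.6516.
M(t) = 3593.4 − 614.4 × 0.6516 = 3193.1 Tg.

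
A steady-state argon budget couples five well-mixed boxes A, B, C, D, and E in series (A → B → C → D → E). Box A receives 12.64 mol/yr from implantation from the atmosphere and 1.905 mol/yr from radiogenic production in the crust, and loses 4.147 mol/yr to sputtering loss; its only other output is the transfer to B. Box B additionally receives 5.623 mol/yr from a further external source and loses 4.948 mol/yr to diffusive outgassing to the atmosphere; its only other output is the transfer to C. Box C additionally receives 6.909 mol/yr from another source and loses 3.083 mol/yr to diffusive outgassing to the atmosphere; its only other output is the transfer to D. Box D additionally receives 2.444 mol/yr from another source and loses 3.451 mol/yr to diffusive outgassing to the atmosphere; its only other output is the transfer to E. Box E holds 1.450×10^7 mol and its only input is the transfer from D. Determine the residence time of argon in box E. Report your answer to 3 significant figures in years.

1.04×10^6 yr

Box A: F(A→B) = (12.64 + 1.905) − 4.147 = 10.398 mol/yr.
Box B: F(B→C) = (10.398 + 5.623) − 4.948 = 11.073 mol/yr.
Box C: F(C→D) = (11.073 + 6.909) − 3.083 = 14.899 mol/yr.
Box D: F(D→E) = (14.899 + 2.444) − 3.451 = 13.892 mol/yr.
Box E throughput = its input = 13.892 mol/yr; τ = 1.450×10^7 / 13.892 = 1.044×10^6 yr.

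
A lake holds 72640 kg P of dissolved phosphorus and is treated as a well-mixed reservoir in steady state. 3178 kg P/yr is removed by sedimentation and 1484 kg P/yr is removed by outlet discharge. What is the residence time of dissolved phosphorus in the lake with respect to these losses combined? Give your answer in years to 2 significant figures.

Total removal = 3178 + 1484 = 4662.0 kg P/yr.
τ = M / ΣF_out = 72640 / 4662.0 = 15.58 yr.

16 yr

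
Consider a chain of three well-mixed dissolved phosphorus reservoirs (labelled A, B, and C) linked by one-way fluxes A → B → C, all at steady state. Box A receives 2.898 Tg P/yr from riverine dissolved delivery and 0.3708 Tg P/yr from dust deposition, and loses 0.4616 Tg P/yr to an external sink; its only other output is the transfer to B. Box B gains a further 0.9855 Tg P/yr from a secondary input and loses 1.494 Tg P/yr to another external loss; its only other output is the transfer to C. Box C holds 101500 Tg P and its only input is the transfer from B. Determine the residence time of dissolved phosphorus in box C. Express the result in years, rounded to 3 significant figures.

Box A: F(A→B) = (2.898 + 0.3708) − 0.4616 = 2.8072 Tg P/yr.
Box B: F(B→C) = (2.8072 + 0.9855) − 1.494 = 2.2987 Tg P/yr.
Box C throughput = its input = 2.2987 Tg P/yr; τ = 101500 / 2.2987 = 44160 yr.

44200 yr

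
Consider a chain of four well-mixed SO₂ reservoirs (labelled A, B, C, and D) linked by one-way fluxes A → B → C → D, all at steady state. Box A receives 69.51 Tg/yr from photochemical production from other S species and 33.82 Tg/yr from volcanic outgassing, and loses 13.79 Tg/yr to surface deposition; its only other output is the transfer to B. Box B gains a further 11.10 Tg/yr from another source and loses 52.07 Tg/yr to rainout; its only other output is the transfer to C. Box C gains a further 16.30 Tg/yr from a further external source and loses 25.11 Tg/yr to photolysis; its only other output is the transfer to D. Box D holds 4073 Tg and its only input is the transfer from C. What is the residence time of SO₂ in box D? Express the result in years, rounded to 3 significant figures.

102 yr

Box A: F(A→B) = (69.51 + 33.82) − 13.79 = 89.540 Tg/yr.
Box B: F(B→C) = (89.540 + 11.10) − 52.07 = 48.570 Tg/yr.
Box C: F(C→D) = (48.570 + 16.30) − 25.11 = 39.760 Tg/yr.
Box D throughput = its input = 39.760 Tg/yr; τ = 4073 / 39.760 = 102.4 yr.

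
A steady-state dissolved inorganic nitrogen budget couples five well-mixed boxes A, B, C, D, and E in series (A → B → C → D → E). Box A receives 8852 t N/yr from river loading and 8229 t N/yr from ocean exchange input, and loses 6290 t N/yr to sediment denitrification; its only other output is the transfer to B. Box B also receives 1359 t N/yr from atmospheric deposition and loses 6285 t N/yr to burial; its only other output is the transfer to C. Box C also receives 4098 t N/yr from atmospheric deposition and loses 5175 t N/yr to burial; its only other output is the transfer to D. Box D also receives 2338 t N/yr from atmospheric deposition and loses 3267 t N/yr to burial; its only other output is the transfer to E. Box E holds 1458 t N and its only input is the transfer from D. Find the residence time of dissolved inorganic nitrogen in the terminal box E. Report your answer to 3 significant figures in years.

Box A: F(A→B) = (8852 + 8229) − 6290 = 10791 t N/yr.
Box B: F(B→C) = (10791 + 1359) − 6285 = 5865.0 t N/yr.
Box C: F(C→D) = (5865.0 + 4098) − 5175 = 4788.0 t N/yr.
Box D: F(D→E) = (4788.0 + 2338) − 3267 = 3859.0 t N/yr.
Box E throughput = its input = 3859.0 t N/yr; τ = 1458 / 3859.0 = 0.3778 yr.

0.378 yr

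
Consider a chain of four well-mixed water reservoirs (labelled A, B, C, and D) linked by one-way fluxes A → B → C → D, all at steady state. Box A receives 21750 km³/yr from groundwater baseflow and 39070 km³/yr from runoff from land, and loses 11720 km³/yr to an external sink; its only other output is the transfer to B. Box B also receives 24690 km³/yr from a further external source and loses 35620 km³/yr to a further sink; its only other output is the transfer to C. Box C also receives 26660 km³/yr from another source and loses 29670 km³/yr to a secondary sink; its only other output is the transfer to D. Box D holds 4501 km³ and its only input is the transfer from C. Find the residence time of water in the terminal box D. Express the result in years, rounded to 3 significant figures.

Box A: F(A→B) = (21750 + 39070) − 11720 = 49100 km³/yr.
Box B: F(B→C) = (49100 + 24690) − 35620 = 38170 km³/yr.
Box C: F(C→D) = (38170 + 26660) − 29670 = 35160 km³/yr.
Box D throughput = its input = 35160 km³/yr; τ = 4501 / 35160 = 0.1280 yr.

0.128 yr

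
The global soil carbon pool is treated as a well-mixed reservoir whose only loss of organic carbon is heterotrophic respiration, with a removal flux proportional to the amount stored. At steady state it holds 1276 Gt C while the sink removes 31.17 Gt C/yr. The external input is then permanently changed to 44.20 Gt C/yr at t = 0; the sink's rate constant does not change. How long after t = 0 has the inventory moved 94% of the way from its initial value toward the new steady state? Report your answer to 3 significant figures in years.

115 yr

τ = M₀/F₀ = 1276/31.17 = 40.94 yr.
The remaining gap fraction is e^(−t/τ); 94% covered ⇒ e^(−t/τ) = 0.0600.
t = −τ ln(0.0600) = 40.94 × 2.813 = 115.2 yr.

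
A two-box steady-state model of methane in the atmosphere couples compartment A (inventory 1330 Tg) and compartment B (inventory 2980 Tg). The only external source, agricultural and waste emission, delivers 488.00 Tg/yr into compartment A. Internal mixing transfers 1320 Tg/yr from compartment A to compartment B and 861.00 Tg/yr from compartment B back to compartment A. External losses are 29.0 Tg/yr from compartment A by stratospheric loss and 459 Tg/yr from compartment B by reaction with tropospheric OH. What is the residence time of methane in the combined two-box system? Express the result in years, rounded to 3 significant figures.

8.83 yr

For the system as a whole, the A↔B exchange is internal and contributes nothing to the throughput; only the external sinks remove mass.
M_total = 1330 + 2980 = 4310.0 Tg.
ΣF_external_out = 29.0 + 459 = 488.00 Tg/yr.
τ = M_total / ΣF_ext = 4310.0 / 488.00 = 8.832 yr.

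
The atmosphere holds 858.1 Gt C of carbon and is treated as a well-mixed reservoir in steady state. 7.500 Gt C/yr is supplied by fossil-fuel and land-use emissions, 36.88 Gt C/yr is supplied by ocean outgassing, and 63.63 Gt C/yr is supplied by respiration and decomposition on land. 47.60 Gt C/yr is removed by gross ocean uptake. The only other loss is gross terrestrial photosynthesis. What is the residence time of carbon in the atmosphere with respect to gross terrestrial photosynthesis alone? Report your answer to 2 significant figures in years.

14 yr

At steady state ΣF_in = ΣF_out.
ΣF_in = 7.500 + 36.88 + 63.63 = 108.01 Gt C/yr.
Gross terrestrial photosynthesis flux = ΣF_in − (47.60) = 108.01 − 47.60 = 60.41 Gt C/yr.
τ = M / F = 858.1 / 60.41 = 14.20 yr.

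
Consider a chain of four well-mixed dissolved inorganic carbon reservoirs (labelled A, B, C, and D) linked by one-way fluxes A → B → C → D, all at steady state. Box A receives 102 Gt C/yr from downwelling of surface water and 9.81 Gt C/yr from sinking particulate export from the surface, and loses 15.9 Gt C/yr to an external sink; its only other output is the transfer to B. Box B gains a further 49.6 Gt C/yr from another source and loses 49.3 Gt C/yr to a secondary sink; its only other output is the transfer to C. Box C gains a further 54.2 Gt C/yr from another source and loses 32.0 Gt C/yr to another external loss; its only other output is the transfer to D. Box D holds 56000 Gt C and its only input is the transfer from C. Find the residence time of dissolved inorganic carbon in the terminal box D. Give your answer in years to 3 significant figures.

Box A: F(A→B) = (102 + 9.81) − 15.9 = 95.910 Gt C/yr.
Box B: F(B→C) = (95.910 + 49.6) − 49.3 = 96.210 Gt C/yr.
Box C: F(C→D) = (96.210 + 54.2) − 32.0 = 118.41 Gt C/yr.
Box D throughput = its input = 118.41 Gt C/yr; τ = 56000 / 118.41 = 472.9 yr.

473 yr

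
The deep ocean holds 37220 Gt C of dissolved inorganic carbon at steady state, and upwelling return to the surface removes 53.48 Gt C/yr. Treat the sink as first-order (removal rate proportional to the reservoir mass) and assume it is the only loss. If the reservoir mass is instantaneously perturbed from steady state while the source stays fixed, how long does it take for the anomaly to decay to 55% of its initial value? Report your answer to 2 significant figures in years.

420 yr

For a linear reservoir the anomaly decays as exp(−t/τ) with τ = M/F = 37220/53.48 = 696.0 yr.
exp(−t/τ) = 0.55 ⇒ t = −τ ln(0.55) = 696.0 × 0.5978 = 416.1 yr.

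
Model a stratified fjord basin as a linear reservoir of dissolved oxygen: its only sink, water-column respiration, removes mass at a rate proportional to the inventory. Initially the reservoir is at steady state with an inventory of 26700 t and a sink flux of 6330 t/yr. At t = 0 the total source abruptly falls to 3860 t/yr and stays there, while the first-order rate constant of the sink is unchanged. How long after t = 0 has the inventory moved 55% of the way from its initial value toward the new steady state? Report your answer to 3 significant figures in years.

τ = M₀/F₀ = 26700/6330 = 4.218 yr.
The remaining gap fraction is e^(−t/τ); 55% covered ⇒ e^(−t/τ) = 0.450.
t = −τ ln(0.450) = 4.218 × 0.7985 = 3.368 yr.

3.37 yr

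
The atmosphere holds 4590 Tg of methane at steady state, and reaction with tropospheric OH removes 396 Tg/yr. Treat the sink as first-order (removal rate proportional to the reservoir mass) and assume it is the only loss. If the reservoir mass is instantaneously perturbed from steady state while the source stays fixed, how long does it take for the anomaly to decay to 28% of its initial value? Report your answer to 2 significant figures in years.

For a linear reservoir the anomaly decays as exp(−t/τ) with τ = M/F = 4590/396 = 11.59 yr.
exp(−t/τ) = 0.28 ⇒ t = −τ ln(0.28) = 11.59 × 1.273 = 14.75 yr.

15 yr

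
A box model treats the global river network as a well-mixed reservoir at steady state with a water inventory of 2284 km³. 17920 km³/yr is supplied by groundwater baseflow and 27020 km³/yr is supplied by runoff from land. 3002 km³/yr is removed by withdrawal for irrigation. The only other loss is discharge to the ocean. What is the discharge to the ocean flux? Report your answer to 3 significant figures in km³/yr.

At steady state ΣF_in = ΣF_out.
ΣF_in = 17920 + 27020 = 44940 km³/yr.
Discharge to the ocean flux = ΣF_in − (3002) = 44940 − 3002 = 41940 km³/yr.

41900 km³/yr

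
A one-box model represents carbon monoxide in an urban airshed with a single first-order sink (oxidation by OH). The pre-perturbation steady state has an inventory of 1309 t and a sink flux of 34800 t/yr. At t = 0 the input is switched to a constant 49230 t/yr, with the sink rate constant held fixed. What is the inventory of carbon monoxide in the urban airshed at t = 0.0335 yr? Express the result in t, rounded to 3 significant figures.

1630 t

The sink rate constant is k = F₀/M₀ = 34800/1309 = 26.59 yr⁻¹.
Solving dM/dt = F₁ − kM with M(0) = M₀ gives M(t) = F₁/k + (M₀ − F₁/k)·e^(−kt).
F₁/k = 49230/26.59 = 1851.8 t; kt = 26.59 × 0.0335 = 0.8906, e^(−kt) = 0.4104.
M(0.0335) = 1851.8 + (1309 − 1851.8) × 0.4104 = 1851.8 − 222.8 = 1629.0 t.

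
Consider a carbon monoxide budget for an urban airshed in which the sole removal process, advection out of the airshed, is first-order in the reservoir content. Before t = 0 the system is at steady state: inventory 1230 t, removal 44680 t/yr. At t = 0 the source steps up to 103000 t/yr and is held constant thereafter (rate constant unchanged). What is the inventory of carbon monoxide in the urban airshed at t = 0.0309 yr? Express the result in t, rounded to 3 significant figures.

2310 t

The sink rate constant is k = F₀/M₀ = 44680/1230 = 36.33 yr⁻¹.
Solving dM/dt = F₁ − kM with M(0) = M₀ gives M(t) = F₁/k + (M₀ − F₁/k)·e^(−kt).
F₁/k = 103000/36.33 = 2835.5 t; kt = 36.33 × 0.0309 = 1.122, e^(−kt) = 0.3255.
M(0.0309) = 2835.5 + (1230 − 2835.5) × 0.3255 = 2835.5 − 522.6 = 2312.9 t.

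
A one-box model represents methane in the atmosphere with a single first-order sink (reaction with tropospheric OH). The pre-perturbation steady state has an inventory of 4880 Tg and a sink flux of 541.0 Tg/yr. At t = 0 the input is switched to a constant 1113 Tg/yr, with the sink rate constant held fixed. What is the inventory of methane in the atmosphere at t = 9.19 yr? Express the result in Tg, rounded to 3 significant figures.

8180 Tg

Residence time τ = M₀/F₀ = 9.020 yr. The eventual steady state is M_∞ = M₀·(F₁/F₀) = 4880 × 1113/541.0 = 10040 Tg.
The anomaly ΔM(t) = M(t) − M_∞ decays as ΔM₀·e^(−t/τ) with ΔM₀ = 4880 − 10040 = −5160 Tg.
At t = 9.19 yr, e^(−t/τ) = e^(−1.019) = 0.3610, so ΔM = −1863 Tg and M = 10040 − 1863 = 8176.9 Tg.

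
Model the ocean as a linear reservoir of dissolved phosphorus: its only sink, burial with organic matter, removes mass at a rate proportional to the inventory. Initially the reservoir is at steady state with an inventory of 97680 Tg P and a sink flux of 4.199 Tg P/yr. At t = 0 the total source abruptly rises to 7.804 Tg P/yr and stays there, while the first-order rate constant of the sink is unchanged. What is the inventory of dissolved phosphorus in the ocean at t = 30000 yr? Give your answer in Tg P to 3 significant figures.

The sink rate constant is k = F₀/M₀ = 4.199/97680 = 4.299×10^-5 yr⁻¹.
Solving dM/dt = F₁ − kM with M(0) = M₀ gives M(t) = F₁/k + (M₀ − F₁/k)·e^(−kt).
F₁/k = 7.804/4.299×10^-5 = 181540 Tg P; kt = 4.299×10^-5 × 30000 = 1.290, e^(−kt) = 0.2754.
M(30000) = 181540 + (97680 − 181540) × 0.2754 = 181540 − 23090 = 158450 Tg P.

158000 Tg P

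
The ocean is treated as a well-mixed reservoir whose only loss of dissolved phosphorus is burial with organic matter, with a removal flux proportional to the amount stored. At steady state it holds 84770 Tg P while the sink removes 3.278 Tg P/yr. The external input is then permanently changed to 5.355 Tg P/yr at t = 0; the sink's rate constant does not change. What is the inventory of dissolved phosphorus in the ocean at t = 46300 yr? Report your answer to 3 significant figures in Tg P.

The sink rate constant is k = F₀/M₀ = 3.278/84770 = 3.867×10^-5 yr⁻¹.
Solving dM/dt = F₁ − kM with M(0) = M₀ gives M(t) = F₁/k + (M₀ − F₁/k)·e^(−kt).
F₁/k = 5.355/3.867×10^-5 = 138480 Tg P; kt = 3.867×10^-5 × 46300 = 1.790, e^(−kt) = 0.1669.
M(46300) = 138480 + (84770 − 138480) × 0.1669 = 138480 − 8964 = 129520 Tg P.

130000 Tg P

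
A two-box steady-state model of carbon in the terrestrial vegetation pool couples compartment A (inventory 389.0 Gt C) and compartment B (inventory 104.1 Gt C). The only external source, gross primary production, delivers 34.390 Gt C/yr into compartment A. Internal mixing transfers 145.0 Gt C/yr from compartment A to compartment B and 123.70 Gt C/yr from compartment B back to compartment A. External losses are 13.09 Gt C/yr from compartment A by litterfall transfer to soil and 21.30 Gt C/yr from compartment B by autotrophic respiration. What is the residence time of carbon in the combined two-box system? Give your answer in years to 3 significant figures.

14.3 yr

Residence time in the combined system uses the total inventory and the total *external* removal — internal exchanges between the two boxes cancel.
M_total = 389.0 + 104.1 = 493.10 Gt C.
ΣF_external_out = 13.09 + 21.30 = 34.390 Gt C/yr.
τ = M_total / ΣF_ext = 493.10 / 34.390 = 14.34 yr.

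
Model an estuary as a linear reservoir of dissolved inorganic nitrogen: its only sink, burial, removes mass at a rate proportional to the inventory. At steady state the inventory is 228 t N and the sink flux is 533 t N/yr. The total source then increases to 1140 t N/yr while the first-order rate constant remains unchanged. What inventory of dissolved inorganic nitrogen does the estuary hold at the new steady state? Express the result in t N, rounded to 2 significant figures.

Rate constant k = F/M = 533 / 228 = 2.338 yr⁻¹.
At the new steady state, source = k·M_new ⇒ M_new = 1140 / 2.338 = 487.7 t N.
(Equivalently M_new = M × F_new/F_old = 228 × 1140/533.)

490 t N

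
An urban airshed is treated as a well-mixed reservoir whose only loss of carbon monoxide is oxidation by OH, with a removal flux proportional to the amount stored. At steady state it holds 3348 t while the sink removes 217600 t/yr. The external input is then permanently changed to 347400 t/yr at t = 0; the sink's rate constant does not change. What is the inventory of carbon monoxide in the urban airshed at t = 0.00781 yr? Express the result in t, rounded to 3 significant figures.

4140 t

τ = M₀/F₀ = 3348/217600 = 0.01539 yr; rate constant k = 1/τ.
New steady state M_∞ = F₁/k = F₁·τ = 347400 × 0.01539 = 5345.1 t.
M(t) = M_∞ + (M₀ − M_∞)·e^(−t/τ); t/τ = 0.00781/0.01539 = 0.5076, so e^(−t/τ) = 0.6019.
M(t) = 5345.1 − 1997 × 0.6019 = 4143.0 t.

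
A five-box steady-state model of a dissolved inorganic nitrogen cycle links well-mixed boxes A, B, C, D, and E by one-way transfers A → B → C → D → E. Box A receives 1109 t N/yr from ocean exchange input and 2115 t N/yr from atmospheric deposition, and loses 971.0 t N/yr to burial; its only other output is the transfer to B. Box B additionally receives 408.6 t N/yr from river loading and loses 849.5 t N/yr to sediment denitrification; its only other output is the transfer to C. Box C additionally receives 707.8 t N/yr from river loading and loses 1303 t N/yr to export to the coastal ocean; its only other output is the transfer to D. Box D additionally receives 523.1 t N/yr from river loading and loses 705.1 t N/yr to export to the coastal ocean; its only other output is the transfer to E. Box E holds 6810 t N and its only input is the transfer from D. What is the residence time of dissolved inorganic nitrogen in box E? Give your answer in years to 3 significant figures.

Box A: F(A→B) = (1109 + 2115) − 971.0 = 2253.0 t N/yr.
Box B: F(B→C) = (2253.0 + 408.6) − 849.5 = 1812.1 t N/yr.
Box C: F(C→D) = (1812.1 + 707.8) − 1303 = 1216.9 t N/yr.
Box D: F(D→E) = (1216.9 + 523.1) − 705.1 = 1034.9 t N/yr.
Box E throughput = its input = 1034.9 t N/yr; τ = 6810 / 1034.9 = 6.580 yr.

6.58 yr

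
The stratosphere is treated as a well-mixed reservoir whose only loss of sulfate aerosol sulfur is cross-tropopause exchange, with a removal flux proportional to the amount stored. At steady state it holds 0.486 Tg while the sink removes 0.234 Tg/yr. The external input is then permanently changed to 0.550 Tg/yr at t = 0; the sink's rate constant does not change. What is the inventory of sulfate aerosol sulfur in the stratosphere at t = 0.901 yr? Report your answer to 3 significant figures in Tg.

0.717 Tg

Residence time τ = M₀/F₀ = 2.077 yr. The eventual steady state is M_∞ = M₀·(F₁/F₀) = 0.486 × 0.550/0.234 = 1.1423 Tg.
The anomaly ΔM(t) = M(t) − M_∞ decays as ΔM₀·e^(−t/τ) with ΔM₀ = 0.486 − 1.1423 = −0.6563 Tg.
At t = 0.901 yr, e^(−t/τ) = e^(−0.4338) = 0.6480, so ΔM = −0.4253 Tg and M = 1.1423 − 0.4253 = 0.71700 Tg.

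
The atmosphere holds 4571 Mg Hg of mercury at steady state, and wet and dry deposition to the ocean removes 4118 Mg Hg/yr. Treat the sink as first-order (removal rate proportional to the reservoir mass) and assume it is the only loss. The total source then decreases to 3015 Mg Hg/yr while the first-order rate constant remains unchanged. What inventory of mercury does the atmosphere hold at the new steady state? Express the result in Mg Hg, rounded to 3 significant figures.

Rate constant k = F/M = 4118 / 4571 = 0.9009 yr⁻¹.
At the new steady state, source = k·M_new ⇒ M_new = 3015 / 0.9009 = 3347 Mg Hg.
(Equivalently M_new = M × F_new/F_old = 4571 × 3015/4118.)

3350 Mg Hg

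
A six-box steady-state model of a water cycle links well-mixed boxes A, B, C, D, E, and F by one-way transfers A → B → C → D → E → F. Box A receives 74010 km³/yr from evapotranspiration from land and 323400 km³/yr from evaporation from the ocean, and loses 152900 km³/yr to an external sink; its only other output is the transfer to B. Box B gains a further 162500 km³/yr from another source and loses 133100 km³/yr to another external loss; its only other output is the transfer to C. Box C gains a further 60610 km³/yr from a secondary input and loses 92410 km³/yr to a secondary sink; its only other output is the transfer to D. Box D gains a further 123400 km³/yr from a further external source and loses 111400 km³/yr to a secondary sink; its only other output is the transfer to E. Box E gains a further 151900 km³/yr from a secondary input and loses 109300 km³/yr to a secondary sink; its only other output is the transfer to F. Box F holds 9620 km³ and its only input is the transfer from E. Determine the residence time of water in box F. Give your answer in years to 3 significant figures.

0.0324 yr

Box A: F(A→B) = (74010 + 323400) − 152900 = 244510 km³/yr.
Box B: F(B→C) = (244510 + 162500) − 133100 = 273910 km³/yr.
Box C: F(C→D) = (273910 + 60610) − 92410 = 242110 km³/yr.
Box D: F(D→E) = (242110 + 123400) − 111400 = 254110 km³/yr.
Box E: F(E→F) = (254110 + 151900) − 109300 = 296710 km³/yr.
Box F throughput = its input = 296710 km³/yr; τ = 9620 / 296710 = 0.03242 yr.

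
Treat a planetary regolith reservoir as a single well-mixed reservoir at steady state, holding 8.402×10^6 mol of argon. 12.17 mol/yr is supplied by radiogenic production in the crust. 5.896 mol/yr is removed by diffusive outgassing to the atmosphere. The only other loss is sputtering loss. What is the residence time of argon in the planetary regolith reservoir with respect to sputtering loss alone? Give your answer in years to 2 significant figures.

At steady state ΣF_in = ΣF_out.
ΣF_in = 12.170 mol/yr.
Sputtering loss flux = ΣF_in − (5.896) = 12.170 − 5.896 = 6.274 mol/yr.
τ = M / F = 8.402×10^6 / 6.274 = 1.339×10^6 yr.

1.3×10^6 yr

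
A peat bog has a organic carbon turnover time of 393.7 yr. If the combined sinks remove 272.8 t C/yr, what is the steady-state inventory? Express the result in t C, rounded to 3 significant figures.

107000 t C

τ = M/F ⇒ M = τ × F = 393.7 × 272.8 = 107400 t C.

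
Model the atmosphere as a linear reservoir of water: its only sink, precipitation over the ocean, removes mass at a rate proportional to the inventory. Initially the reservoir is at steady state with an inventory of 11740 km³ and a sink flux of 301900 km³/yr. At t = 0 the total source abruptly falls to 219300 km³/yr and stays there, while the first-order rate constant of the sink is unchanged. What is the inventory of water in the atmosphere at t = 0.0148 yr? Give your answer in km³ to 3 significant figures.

τ = M₀/F₀ = 11740/301900 = 0.03889 yr; rate constant k = 1/τ.
New steady state M_∞ = F₁/k = F₁·τ = 219300 × 0.03889 = 8527.9 km³.
M(t) = M_∞ + (M₀ − M_∞)·e^(−t/τ); t/τ = 0.0148/0.03889 = 0.3806, so e^(−t/τ) = 0.6835.
M(t) = 8527.9 + 3212 × 0.6835 = 10723 km³.

10700 km³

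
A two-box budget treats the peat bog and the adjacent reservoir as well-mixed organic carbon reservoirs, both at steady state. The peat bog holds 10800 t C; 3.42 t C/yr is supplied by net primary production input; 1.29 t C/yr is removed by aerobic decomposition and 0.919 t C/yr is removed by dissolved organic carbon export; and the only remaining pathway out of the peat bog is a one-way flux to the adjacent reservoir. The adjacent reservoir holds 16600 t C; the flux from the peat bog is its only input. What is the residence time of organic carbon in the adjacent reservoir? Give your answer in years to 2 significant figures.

14000 yr

Balance the peat bog: ΣF_in = 3.4200 t C/yr.
Flux to the adjacent reservoir = ΣF_in − (1.29 + 0.919) = 1.2110 t C/yr.
At steady state the output of the adjacent reservoir equals its input, 1.2110 t C/yr.
τ = M / F = 16600 / 1.2110 = 13710 yr.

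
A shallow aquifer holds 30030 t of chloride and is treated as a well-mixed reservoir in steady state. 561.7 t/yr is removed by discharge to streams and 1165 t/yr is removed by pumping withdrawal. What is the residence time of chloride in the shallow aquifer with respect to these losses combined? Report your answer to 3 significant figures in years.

17.4 yr

Total removal = 561.7 + 1165 = 1726.7 t/yr.
τ = M / ΣF_out = 30030 / 1726.7 = 17.39 yr.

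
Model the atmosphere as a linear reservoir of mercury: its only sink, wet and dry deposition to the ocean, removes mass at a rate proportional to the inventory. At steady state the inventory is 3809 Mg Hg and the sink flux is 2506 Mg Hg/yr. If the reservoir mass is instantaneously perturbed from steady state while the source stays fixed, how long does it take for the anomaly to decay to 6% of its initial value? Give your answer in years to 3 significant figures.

For a linear reservoir the anomaly decays as exp(−t/τ) with τ = M/F = 3809/2506 = 1.520 yr.
exp(−t/τ) = 0.06 ⇒ t = −τ ln(0.06) = 1.520 × 2.813 = 4.276 yr.

4.28 yr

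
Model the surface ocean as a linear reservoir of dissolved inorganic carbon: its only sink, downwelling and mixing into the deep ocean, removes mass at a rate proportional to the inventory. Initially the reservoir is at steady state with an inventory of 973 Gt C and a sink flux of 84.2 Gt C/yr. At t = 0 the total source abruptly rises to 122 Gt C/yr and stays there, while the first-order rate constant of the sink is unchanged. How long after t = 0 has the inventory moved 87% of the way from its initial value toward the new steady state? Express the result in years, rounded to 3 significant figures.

τ = M₀/F₀ = 973/84.2 = 11.56 yr.
The remaining gap fraction is e^(−t/τ); 87% covered ⇒ e^(−t/τ) = 0.130.
t = −τ ln(0.130) = 11.56 × 2.040 = 23.58 yr.

23.6 yr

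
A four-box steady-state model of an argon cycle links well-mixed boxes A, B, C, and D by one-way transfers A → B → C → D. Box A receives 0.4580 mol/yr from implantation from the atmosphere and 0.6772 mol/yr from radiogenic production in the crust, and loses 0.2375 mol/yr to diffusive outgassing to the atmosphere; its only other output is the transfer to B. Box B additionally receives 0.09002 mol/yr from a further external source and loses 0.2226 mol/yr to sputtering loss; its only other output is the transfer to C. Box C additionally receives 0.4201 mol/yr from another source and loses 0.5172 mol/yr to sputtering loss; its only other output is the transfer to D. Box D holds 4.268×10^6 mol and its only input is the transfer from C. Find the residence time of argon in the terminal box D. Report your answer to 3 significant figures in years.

6.39×10^6 yr

Box A: F(A→B) = (0.4580 + 0.6772) − 0.2375 = 0.89770 mol/yr.
Box B: F(B→C) = (0.89770 + 0.09002) − 0.2226 = 0.76512 mol/yr.
Box C: F(C→D) = (0.76512 + 0.4201) − 0.5172 = 0.66802 mol/yr.
Box D throughput = its input = 0.66802 mol/yr; τ = 4.268×10^6 / 0.66802 = 6.389×10^6 yr.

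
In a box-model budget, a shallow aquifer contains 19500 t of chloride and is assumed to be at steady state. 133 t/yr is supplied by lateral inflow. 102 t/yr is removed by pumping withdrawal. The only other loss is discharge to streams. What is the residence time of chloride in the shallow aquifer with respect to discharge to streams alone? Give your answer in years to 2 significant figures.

630 yr

At steady state ΣF_in = ΣF_out.
ΣF_in = 133.00 t/yr.
Discharge to streams flux = ΣF_in − (102) = 133.00 − 102.0 = 31.00 t/yr.
τ = M / F = 19500 / 31.00 = 629.0 yr.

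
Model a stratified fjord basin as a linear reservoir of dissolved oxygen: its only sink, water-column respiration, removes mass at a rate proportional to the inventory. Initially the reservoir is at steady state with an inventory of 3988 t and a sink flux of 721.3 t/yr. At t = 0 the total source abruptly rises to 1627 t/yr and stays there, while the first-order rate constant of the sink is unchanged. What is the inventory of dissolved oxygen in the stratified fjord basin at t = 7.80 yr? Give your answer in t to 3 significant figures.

7770 t

τ = M₀/F₀ = 3988/721.3 = 5.529 yr; rate constant k = 1/τ.
New steady state M_∞ = F₁/k = F₁·τ = 1627 × 5.529 = 8995.5 t.
M(t) = M_∞ + (M₀ − M_∞)·e^(−t/τ); t/τ = 7.80/5.529 = 1.411, so e^(−t/τ) = 0.2440.
M(t) = 8995.5 − 5008 × 0.2440 = 7773.9 t.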